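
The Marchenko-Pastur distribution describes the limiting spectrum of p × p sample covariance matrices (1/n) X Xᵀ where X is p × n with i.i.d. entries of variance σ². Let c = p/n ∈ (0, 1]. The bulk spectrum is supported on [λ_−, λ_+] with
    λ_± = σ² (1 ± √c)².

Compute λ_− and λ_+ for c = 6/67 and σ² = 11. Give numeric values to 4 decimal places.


c = 6/67 = 0.089552; √c = 0.299253.
λ_− = σ² (1 − √c)² = 11 · (1 − 0.299253)² = 11 · (0.700747)² = 5.401513.
λ_+ = σ² (1 + √c)² = 11 · (1 + 0.299253)² = 11 · (1.299253)² = 18.568636.

Rounded to 4 decimal places: λ_− ≈ 5.4015, λ_+ ≈ 18.5686.


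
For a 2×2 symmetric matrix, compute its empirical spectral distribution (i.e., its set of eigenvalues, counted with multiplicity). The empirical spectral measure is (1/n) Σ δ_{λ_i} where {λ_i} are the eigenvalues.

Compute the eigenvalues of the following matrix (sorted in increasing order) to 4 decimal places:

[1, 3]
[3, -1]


Since M is real symmetric, both eigenvalues are real; they are the roots of det(λI − M) = λ² − (tr M) λ + det M.
tr M = 1 + (-1) = 0.
det M = 1·(-1) − 3² = -1 − 9 = -10.
Characteristic polynomial: λ² − 10 = 0.
Discriminant Δ = (tr M)² − 4·det M = 0 − (-40) = 40; √Δ = 6.324555.
λ = (tr M ± √Δ)/2 = (0 ± 6.324555)/2, giving (tr M − √Δ)/2 = -3.1623 and (tr M + √Δ)/2 = 3.1623.

Eigenvalues sorted in increasing order: [-3.1623, 3.1623].


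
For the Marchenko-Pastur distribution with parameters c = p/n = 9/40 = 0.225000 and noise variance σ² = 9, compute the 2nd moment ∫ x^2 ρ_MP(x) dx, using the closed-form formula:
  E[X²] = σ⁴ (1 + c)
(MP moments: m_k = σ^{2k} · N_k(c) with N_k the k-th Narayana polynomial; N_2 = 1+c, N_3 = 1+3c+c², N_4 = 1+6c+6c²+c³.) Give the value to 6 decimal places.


E[X²] = σ⁴ (1 + c) (second MP moment). With σ² = 9 (so σ⁴ = 81) and c = 9/40 = 0.225000: E[X²] = 81 · (1 + 0.225000) = 81 · 1.225000.

So E[X^2] = 99.225000.


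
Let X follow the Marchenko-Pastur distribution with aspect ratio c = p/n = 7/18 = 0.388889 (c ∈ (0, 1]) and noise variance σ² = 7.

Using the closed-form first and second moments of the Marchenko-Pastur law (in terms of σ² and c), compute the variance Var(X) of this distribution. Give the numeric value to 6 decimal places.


Recall the MP moments m_1 = E[X] = σ² and m_2 = E[X²] = σ⁴ (1 + c).
m_1 = E[X] = σ² = 7, so m_1² = 49.
m_2 = E[X²] = σ⁴ (1 + c) = 49 · (1 + 0.388889) = 49 · 1.388889 = 68.055556.
(Note m_2 − m_1² simplifies to c · σ⁴ = 0.388889 · 49.)

Var(X) = m_2 − m_1² = 68.055556 − 49 = 19.055556.


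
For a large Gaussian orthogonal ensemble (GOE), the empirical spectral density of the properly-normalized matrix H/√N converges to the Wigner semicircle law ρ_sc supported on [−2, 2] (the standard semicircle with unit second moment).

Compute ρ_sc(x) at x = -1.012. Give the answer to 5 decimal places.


ρ_sc(x) = (1/(2π)) √(4 − x²). With x = -1.012:
  4 − x² = 4 − (-1.012)² = 4 − 1.024144 = 2.975856.
  √(4 − x²) = 1.725067.
  1/(2π) = 0.159155.
  ρ_sc(-1.012) = 0.159155 · 1.725067 = 0.274553.

Rounded to 5 decimal places: ρ_sc(-1.012) ≈ 0.27455.


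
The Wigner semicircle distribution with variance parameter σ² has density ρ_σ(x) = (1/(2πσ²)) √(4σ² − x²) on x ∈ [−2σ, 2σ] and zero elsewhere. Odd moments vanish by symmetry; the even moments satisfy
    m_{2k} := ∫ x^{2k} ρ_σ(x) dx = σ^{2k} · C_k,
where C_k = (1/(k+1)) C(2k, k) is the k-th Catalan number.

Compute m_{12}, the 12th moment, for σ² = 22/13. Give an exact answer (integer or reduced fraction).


By the scaled semicircle moment identity, m_{2k} = σ^{2k} · C_k with k = 6.
C_6 = (1/(k+1)) · C(2k, k) = (1/7) · C(12, 6) = (1/7) · 924 = 132.
σ^{2k} = (σ²)^k = (22/13)^6 = 113379904/4826809.

Therefore m_{12} = σ^{12} · C_6 = (113379904/4826809) · 132 = 14966147328/4826809.


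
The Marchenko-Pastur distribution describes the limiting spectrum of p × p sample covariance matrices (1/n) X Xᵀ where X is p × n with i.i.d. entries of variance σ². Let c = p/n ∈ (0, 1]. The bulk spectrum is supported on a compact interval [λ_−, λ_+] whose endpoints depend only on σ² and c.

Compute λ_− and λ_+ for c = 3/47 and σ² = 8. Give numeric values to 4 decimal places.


c = 3/47 = 0.063830; √c = 0.252646.
λ_− = σ² (1 − √c)² = 8 · (1 − 0.252646)² = 8 · (0.747354)² = 4.468309.
λ_+ = σ² (1 + √c)² = 8 · (1 + 0.252646)² = 8 · (1.252646)² = 12.552968.

Rounded to 4 decimal places: λ_− ≈ 4.4683, λ_+ ≈ 12.5530.


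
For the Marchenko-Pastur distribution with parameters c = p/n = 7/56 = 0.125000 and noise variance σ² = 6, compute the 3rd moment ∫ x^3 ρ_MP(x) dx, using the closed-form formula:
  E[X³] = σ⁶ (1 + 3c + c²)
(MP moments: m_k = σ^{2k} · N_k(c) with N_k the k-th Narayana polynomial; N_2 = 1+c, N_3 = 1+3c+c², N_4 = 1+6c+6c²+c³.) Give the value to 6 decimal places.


E[X³] = σ⁶ (1 + 3c + c²) (third MP moment). With σ² = 6 (so σ⁶ = 216) and c = 7/56 = 0.125000: E[X³] = 216 · (1 + 3·0.125000 + (0.125000)²) = 216 · 1.390625.

So E[X^3] = 300.375000.


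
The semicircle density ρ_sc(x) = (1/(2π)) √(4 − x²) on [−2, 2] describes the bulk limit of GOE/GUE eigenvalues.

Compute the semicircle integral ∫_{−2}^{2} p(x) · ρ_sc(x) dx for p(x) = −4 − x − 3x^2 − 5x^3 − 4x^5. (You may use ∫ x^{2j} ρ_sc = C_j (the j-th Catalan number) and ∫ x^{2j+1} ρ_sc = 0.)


Write p(x) = Σ a_i x^i, split into monomials and integrate each against ρ_sc separately.
Using ∫ x^{2j} ρ_sc = C_j = (1/(j+1)) C(2j, j) (Catalan numbers) and ∫ x^{2j+1} ρ_sc = 0 (odd monomials vanish by symmetry):
  i = 0 (even): a_0 · C_{0} = -4 · 1 = -4
  i = 1 (odd): ∫ x^1 ρ_sc = 0 (vanishes)
  i = 2 (even): a_2 · C_{1} = -3 · 1 = -3
  i = 3 (odd): ∫ x^3 ρ_sc = 0 (vanishes)
  i = 5 (odd): ∫ x^5 ρ_sc = 0 (vanishes)

Summing the contributions: ∫_{−2}^{2} p(x) ρ_sc(x) dx = (-4) + (-3) = -7.


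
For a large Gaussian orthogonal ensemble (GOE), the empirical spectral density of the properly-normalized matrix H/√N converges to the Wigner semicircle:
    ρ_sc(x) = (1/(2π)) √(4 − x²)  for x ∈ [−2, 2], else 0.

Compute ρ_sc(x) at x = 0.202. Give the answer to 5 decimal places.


ρ_sc(x) = (1/(2π)) √(4 − x²). With x = 0.202:
  4 − x² = 4 − (0.202)² = 4 − 0.040804 = 3.959196.
  √(4 − x²) = 1.989773.
  1/(2π) = 0.159155.
  ρ_sc(0.202) = 0.159155 · 1.989773 = 0.316682.

Rounded to 5 decimal places: ρ_sc(0.202) ≈ 0.31668.


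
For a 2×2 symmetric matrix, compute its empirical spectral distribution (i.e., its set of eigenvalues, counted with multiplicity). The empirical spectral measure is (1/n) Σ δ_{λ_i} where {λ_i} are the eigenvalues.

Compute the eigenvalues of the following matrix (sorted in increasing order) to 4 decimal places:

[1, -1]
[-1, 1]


Since M is real symmetric, both eigenvalues are real; they are the roots of det(λI − M) = λ² − (tr M) λ + det M.
tr M = 1 + 1 = 2.
det M = 1·1 − (-1)² = 1 − 1 = 0.
Characteristic polynomial: λ² − 2λ = 0.
Discriminant Δ = (tr M)² − 4·det M = 4 − 0 = 4; √Δ = 2.000000.
λ = (tr M ± √Δ)/2 = (2 ± 2.000000)/2, giving (tr M − √Δ)/2 = 0.0000 and (tr M + √Δ)/2 = 2.0000.

Eigenvalues sorted in increasing order: [0.0000, 2.0000].


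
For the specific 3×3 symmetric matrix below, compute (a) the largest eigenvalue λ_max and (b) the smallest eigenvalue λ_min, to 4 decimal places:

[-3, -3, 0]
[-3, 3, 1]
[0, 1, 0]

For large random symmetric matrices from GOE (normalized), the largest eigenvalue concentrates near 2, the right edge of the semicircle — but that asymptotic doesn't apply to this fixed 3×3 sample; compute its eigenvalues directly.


Since M is real symmetric, all three eigenvalues are real; they are the roots of det(λI − M) = λ³ − (tr M) λ² + s λ − det M, where s is the sum of the principal 2×2 minors.
tr M = -3 + 3 + 0 = 0.
s = ((-3)·3 − (-3)²) + ((-3)·0 − 0²) + (3·0 − 1²) = -18 + 0 + (-1) = -19.
det M (expand along row 1) = (-3)·(-1) − (-3)·0 + 0·(-3) = 3.
Characteristic polynomial: λ³ − 19λ − 3 = 0.
Substitute λ = y + (tr M)/3 = y + 0.000000 to remove the quadratic term: y³ + p·y + q = 0 with p = s − (tr M)²/3 = -19.000000 and q = −2(tr M)³/27 + (tr M)·s/3 − det M = -3.000000.
Three real roots ⇒ use the trigonometric (Viète) form: r = 2√(−p/3) = 5.033223, φ = arccos(3q/(p·r)) = arccos(0.094112) = 1.476545 rad.
y_k = r·cos(φ/3 − 2πk/3) for k = 0, 1, 2 gives y = 4.435799, -0.158103, -4.277697.
λ_k = y_k + 0.000000 gives λ = 4.4358, -0.1581, -4.2777 (check: the sum is 0.0000 = tr M).

Hence λ_max = 4.4358 and λ_min = -4.2777.


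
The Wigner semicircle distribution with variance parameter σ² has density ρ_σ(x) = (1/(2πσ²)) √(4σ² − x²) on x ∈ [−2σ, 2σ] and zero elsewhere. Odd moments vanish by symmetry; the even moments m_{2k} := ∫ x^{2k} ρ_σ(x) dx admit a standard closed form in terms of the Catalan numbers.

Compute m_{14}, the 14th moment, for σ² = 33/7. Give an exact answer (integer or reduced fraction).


By the scaled semicircle moment identity, m_{2k} = σ^{2k} · C_k with k = 7.
C_7 = (1/(k+1)) · C(2k, k) = (1/8) · C(14, 7) = (1/8) · 3432 = 429.
σ^{2k} = (σ²)^k = (33/7)^7 = 42618442977/823543.

Therefore m_{14} = σ^{14} · C_7 = (42618442977/823543) · 429 = 18283312037133/823543.


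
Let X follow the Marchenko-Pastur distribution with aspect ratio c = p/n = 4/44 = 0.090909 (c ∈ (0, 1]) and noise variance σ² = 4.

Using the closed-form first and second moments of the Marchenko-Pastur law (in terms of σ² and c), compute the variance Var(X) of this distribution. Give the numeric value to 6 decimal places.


Recall the MP moments m_1 = E[X] = σ² and m_2 = E[X²] = σ⁴ (1 + c).
m_1 = E[X] = σ² = 4, so m_1² = 16.
m_2 = E[X²] = σ⁴ (1 + c) = 16 · (1 + 0.090909) = 16 · 1.090909 = 17.454545.
(Note m_2 − m_1² simplifies to c · σ⁴ = 0.090909 · 16.)

Var(X) = m_2 − m_1² = 17.454545 − 16 = 1.454545.


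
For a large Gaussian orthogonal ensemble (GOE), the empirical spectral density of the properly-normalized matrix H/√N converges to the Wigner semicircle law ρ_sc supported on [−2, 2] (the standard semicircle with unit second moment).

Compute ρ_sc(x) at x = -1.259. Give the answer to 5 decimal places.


ρ_sc(x) = (1/(2π)) √(4 − x²). With x = -1.259:
  4 − x² = 4 − (-1.259)² = 4 − 1.585081 = 2.414919.
  √(4 − x²) = 1.554001.
  1/(2π) = 0.159155.
  ρ_sc(-1.259) = 0.159155 · 1.554001 = 0.247327.

Rounded to 5 decimal places: ρ_sc(-1.259) ≈ 0.24733.


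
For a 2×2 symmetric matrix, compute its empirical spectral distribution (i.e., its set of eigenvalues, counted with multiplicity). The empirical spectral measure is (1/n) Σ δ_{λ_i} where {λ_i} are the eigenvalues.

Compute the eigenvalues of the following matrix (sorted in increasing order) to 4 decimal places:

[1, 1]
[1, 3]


Since M is real symmetric, both eigenvalues are real; they are the roots of det(λI − M) = λ² − (tr M) λ + det M.
tr M = 1 + 3 = 4.
det M = 1·3 − 1² = 3 − 1 = 2.
Characteristic polynomial: λ² − 4λ + 2 = 0.
Discriminant Δ = (tr M)² − 4·det M = 16 − 8 = 8; √Δ = 2.828427.
λ = (tr M ± √Δ)/2 = (4 ± 2.828427)/2, giving (tr M − √Δ)/2 = 0.5858 and (tr M + √Δ)/2 = 3.4142.

Eigenvalues sorted in increasing order: [0.5858, 3.4142].


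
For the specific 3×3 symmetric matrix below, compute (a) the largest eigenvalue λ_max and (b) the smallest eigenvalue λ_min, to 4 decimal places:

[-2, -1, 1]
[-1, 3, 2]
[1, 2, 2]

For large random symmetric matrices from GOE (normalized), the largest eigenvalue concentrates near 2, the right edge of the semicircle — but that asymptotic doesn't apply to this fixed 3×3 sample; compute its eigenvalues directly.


Since M is real symmetric, all three eigenvalues are real; they are the roots of det(λI − M) = λ³ − (tr M) λ² + s λ − det M, where s is the sum of the principal 2×2 minors.
tr M = -2 + 3 + 2 = 3.
s = ((-2)·3 − (-1)²) + ((-2)·2 − 1²) + (3·2 − 2²) = -7 + (-5) + 2 = -10.
det M (expand along row 1) = (-2)·2 − (-1)·(-4) + 1·(-5) = -13.
Characteristic polynomial: λ³ − 3λ² − 10λ + 13 = 0.
Substitute λ = y + (tr M)/3 = y + 1.000000 to remove the quadratic term: y³ + p·y + q = 0 with p = s − (tr M)²/3 = -13.000000 and q = −2(tr M)³/27 + (tr M)·s/3 − det M = 1.000000.
Three real roots ⇒ use the trigonometric (Viète) form: r = 2√(−p/3) = 4.163332, φ = arccos(3q/(p·r)) = arccos(-0.055429) = 1.626254 rad.
y_k = r·cos(φ/3 − 2πk/3) for k = 0, 1, 2 gives y = 3.566456, 0.076958, -3.643414.
λ_k = y_k + 1.000000 gives λ = 4.5665, 1.0770, -2.6434 (check: the sum is 3.0000 = tr M).

Hence λ_max = 4.5665 and λ_min = -2.6434.


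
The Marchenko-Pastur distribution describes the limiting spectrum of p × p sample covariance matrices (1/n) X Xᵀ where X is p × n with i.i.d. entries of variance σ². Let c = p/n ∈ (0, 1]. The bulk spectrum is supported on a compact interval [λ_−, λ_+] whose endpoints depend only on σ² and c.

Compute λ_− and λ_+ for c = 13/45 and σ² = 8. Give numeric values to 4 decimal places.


c = 13/45 = 0.288889; √c = 0.537484.
λ_− = σ² (1 − √c)² = 8 · (1 − 0.537484)² = 8 · (0.462516)² = 1.711370.
λ_+ = σ² (1 + √c)² = 8 · (1 + 0.537484)² = 8 · (1.537484)² = 18.910853.

Rounded to 4 decimal places: λ_− ≈ 1.7114, λ_+ ≈ 18.9109.


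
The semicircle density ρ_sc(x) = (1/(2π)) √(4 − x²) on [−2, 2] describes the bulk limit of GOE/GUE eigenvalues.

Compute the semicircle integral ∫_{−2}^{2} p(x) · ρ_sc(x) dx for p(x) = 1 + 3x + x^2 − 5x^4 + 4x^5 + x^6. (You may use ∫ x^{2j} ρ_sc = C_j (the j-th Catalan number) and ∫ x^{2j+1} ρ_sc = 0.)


Write p(x) = Σ a_i x^i, split into monomials and integrate each against ρ_sc separately.
Using ∫ x^{2j} ρ_sc = C_j = (1/(j+1)) C(2j, j) (Catalan numbers) and ∫ x^{2j+1} ρ_sc = 0 (odd monomials vanish by symmetry):
  i = 0 (even): a_0 · C_{0} = 1 · 1 = 1
  i = 1 (odd): ∫ x^1 ρ_sc = 0 (vanishes)
  i = 2 (even): a_2 · C_{1} = 1 · 1 = 1
  i = 4 (even): a_4 · C_{2} = -5 · 2 = -10
  i = 5 (odd): ∫ x^5 ρ_sc = 0 (vanishes)
  i = 6 (even): a_6 · C_{3} = 1 · 5 = 5

Summing the contributions: ∫_{−2}^{2} p(x) ρ_sc(x) dx = 1 + 1 + (-10) + 5 = -3.


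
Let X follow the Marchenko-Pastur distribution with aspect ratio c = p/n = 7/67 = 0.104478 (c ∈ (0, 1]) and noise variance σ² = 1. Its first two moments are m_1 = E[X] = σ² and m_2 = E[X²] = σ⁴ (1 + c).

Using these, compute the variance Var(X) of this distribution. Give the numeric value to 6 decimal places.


m_1 = E[X] = σ² = 1, so m_1² = 1.
m_2 = E[X²] = σ⁴ (1 + c) = 1 · (1 + 0.104478) = 1 · 1.104478 = 1.104478.
(Note m_2 − m_1² simplifies to c · σ⁴ = 0.104478 · 1.)

Var(X) = m_2 − m_1² = 1.104478 − 1 = 0.104478.


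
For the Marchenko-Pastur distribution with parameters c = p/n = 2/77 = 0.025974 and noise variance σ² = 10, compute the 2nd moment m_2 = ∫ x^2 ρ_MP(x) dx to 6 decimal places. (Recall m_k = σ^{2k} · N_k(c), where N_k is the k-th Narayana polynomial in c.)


E[X²] = σ⁴ (1 + c) (second MP moment). With σ² = 10 (so σ⁴ = 100) and c = 2/77 = 0.025974: E[X²] = 100 · (1 + 0.025974) = 100 · 1.025974.

So E[X^2] = 102.597403.


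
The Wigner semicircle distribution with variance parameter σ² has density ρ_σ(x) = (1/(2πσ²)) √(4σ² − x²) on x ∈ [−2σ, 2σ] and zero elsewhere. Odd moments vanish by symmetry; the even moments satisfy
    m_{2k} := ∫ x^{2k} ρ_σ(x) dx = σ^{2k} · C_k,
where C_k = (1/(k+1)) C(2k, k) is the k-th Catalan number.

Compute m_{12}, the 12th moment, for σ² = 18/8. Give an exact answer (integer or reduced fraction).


By the scaled semicircle moment identity, m_{2k} = σ^{2k} · C_k with k = 6.
C_6 = (1/(k+1)) · C(2k, k) = (1/7) · C(12, 6) = (1/7) · 924 = 132.
σ^{2k} = (σ²)^k = (18/8)^6 = 531441/4096.

Therefore m_{12} = σ^{12} · C_6 = (531441/4096) · 132 = 17537553/1024.


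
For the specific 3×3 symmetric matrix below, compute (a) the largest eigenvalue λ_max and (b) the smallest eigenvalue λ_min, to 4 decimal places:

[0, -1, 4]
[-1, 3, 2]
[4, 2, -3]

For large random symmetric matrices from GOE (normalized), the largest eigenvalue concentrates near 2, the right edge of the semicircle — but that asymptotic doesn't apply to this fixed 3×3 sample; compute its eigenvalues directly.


Since M is real symmetric, all three eigenvalues are real; they are the roots of det(λI − M) = λ³ − (tr M) λ² + s λ − det M, where s is the sum of the principal 2×2 minors.
tr M = 0 + 3 + (-3) = 0.
s = (0·3 − (-1)²) + (0·(-3) − 4²) + (3·(-3) − 2²) = -1 + (-16) + (-13) = -30.
det M (expand along row 1) = 0·(-13) − (-1)·(-5) + 4·(-14) = -61.
Characteristic polynomial: λ³ − 30λ + 61 = 0.
Substitute λ = y + (tr M)/3 = y + 0.000000 to remove the quadratic term: y³ + p·y + q = 0 with p = s − (tr M)²/3 = -30.000000 and q = −2(tr M)³/27 + (tr M)·s/3 − det M = 61.000000.
Three real roots ⇒ use the trigonometric (Viète) form: r = 2√(−p/3) = 6.324555, φ = arccos(3q/(p·r)) = arccos(-0.964495) = 2.874320 rad.
y_k = r·cos(φ/3 − 2πk/3) for k = 0, 1, 2 gives y = 3.637062, 2.662410, -6.299472.
λ_k = y_k + 0.000000 gives λ = 3.6371, 2.6624, -6.2995 (check: the sum is 0.0000 = tr M).

Hence λ_max = 3.6371 and λ_min = -6.2995.


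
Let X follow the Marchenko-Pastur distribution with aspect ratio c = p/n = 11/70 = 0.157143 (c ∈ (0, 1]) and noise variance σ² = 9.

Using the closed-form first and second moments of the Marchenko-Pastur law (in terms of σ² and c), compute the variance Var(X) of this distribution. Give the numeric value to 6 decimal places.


Recall the MP moments m_1 = E[X] = σ² and m_2 = E[X²] = σ⁴ (1 + c).
m_1 = E[X] = σ² = 9, so m_1² = 81.
m_2 = E[X²] = σ⁴ (1 + c) = 81 · (1 + 0.157143) = 81 · 1.157143 = 93.728571.
(Note m_2 − m_1² simplifies to c · σ⁴ = 0.157143 · 81.)

Var(X) = m_2 − m_1² = 93.728571 − 81 = 12.728571.


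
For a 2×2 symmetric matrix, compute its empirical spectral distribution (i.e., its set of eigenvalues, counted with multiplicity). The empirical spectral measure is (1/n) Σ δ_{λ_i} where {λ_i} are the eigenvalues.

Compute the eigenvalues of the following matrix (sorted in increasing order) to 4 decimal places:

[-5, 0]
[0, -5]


Since M is real symmetric, both eigenvalues are real; they are the roots of det(λI − M) = λ² − (tr M) λ + det M.
tr M = -5 + (-5) = -10.
det M = (-5)·(-5) − 0² = 25 − 0 = 25.
Characteristic polynomial: λ² + 10λ + 25 = 0.
Discriminant Δ = (tr M)² − 4·det M = 100 − 100 = 0; √Δ = 0.000000.
λ = (tr M ± √Δ)/2 = (-10 ± 0.000000)/2, giving (tr M − √Δ)/2 = -5.0000 and (tr M + √Δ)/2 = -5.0000.

Eigenvalues sorted in increasing order: [-5.0000, -5.0000].


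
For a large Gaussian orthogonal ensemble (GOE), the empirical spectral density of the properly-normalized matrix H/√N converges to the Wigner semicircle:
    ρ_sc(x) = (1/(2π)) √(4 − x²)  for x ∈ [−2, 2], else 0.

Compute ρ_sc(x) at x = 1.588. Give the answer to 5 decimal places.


ρ_sc(x) = (1/(2π)) √(4 − x²). With x = 1.588:
  4 − x² = 4 − (1.588)² = 4 − 2.521744 = 1.478256.
  √(4 − x²) = 1.215836.
  1/(2π) = 0.159155.
  ρ_sc(1.588) = 0.159155 · 1.215836 = 0.193506.

Rounded to 5 decimal places: ρ_sc(1.588) ≈ 0.19351.


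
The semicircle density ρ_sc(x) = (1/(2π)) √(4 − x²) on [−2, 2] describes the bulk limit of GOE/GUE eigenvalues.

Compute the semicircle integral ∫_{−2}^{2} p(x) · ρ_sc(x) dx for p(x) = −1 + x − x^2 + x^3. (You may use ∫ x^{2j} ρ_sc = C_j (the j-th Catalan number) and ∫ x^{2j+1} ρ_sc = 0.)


Write p(x) = Σ a_i x^i, split into monomials and integrate each against ρ_sc separately.
Using ∫ x^{2j} ρ_sc = C_j = (1/(j+1)) C(2j, j) (Catalan numbers) and ∫ x^{2j+1} ρ_sc = 0 (odd monomials vanish by symmetry):
  i = 0 (even): a_0 · C_{0} = -1 · 1 = -1
  i = 1 (odd): ∫ x^1 ρ_sc = 0 (vanishes)
  i = 2 (even): a_2 · C_{1} = -1 · 1 = -1
  i = 3 (odd): ∫ x^3 ρ_sc = 0 (vanishes)

Summing the contributions: ∫_{−2}^{2} p(x) ρ_sc(x) dx = (-1) + (-1) = -2.


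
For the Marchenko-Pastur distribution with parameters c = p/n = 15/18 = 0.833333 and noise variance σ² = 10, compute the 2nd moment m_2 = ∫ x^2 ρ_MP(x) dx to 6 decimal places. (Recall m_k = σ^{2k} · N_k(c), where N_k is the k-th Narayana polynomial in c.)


E[X²] = σ⁴ (1 + c) (second MP moment). With σ² = 10 (so σ⁴ = 100) and c = 15/18 = 0.833333: E[X²] = 100 · (1 + 0.833333) = 100 · 1.833333.

So E[X^2] = 183.333333.


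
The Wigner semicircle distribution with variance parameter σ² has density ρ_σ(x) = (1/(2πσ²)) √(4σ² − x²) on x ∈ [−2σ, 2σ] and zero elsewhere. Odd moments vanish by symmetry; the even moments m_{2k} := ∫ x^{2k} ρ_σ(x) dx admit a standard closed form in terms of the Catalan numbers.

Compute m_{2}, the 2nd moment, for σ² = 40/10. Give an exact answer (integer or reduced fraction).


By the scaled semicircle moment identity, m_{2k} = σ^{2k} · C_k with k = 1.
C_1 = (1/(k+1)) · C(2k, k) = (1/2) · C(2, 1) = (1/2) · 2 = 1.
σ^{2k} = (σ²)^k = (40/10)^1 = 4.

Therefore m_{2} = σ^{2} · C_1 = 4 · 1 = 4.


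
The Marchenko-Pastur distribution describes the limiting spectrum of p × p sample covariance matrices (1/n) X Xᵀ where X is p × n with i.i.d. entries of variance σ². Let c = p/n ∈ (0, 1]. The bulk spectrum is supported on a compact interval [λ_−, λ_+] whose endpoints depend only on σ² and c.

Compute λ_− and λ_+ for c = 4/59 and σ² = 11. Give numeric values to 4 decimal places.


c = 4/59 = 0.067797; √c = 0.260378.
λ_− = σ² (1 − √c)² = 11 · (1 − 0.260378)² = 11 · (0.739622)² = 6.017451.
λ_+ = σ² (1 + √c)² = 11 · (1 + 0.260378)² = 11 · (1.260378)² = 17.474075.

Rounded to 4 decimal places: λ_− ≈ 6.0175, λ_+ ≈ 17.4741.


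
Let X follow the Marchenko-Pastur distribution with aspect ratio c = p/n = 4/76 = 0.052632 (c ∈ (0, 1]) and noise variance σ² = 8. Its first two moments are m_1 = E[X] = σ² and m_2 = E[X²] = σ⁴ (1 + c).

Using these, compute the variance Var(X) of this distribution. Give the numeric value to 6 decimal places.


m_1 = E[X] = σ² = 8, so m_1² = 64.
m_2 = E[X²] = σ⁴ (1 + c) = 64 · (1 + 0.052632) = 64 · 1.052632 = 67.368421.
(Note m_2 − m_1² simplifies to c · σ⁴ = 0.052632 · 64.)

Var(X) = m_2 − m_1² = 67.368421 − 64 = 3.368421.


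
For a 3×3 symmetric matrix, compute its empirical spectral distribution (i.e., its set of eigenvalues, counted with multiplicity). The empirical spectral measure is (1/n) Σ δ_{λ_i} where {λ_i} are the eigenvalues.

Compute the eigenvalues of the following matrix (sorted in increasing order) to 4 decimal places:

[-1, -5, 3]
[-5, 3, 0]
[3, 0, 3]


Since M is real symmetric, all three eigenvalues are real; they are the roots of det(λI − M) = λ³ − (tr M) λ² + s λ − det M, where s is the sum of the principal 2×2 minors.
tr M = -1 + 3 + 3 = 5.
s = ((-1)·3 − (-5)²) + ((-1)·3 − 3²) + (3·3 − 0²) = -28 + (-12) + 9 = -31.
det M (expand along row 1) = (-1)·9 − (-5)·(-15) + 3·(-9) = -111.
Characteristic polynomial: λ³ − 5λ² − 31λ + 111 = 0.
Substitute λ = y + (tr M)/3 = y + 1.666667 to remove the quadratic term: y³ + p·y + q = 0 with p = s − (tr M)²/3 = -39.333333 and q = −2(tr M)³/27 + (tr M)·s/3 − det M = 50.074074.
Three real roots ⇒ use the trigonometric (Viète) form: r = 2√(−p/3) = 7.241854, φ = arccos(3q/(p·r)) = arccos(-0.527380) = 2.126310 rad.
y_k = r·cos(φ/3 − 2πk/3) for k = 0, 1, 2 gives y = 5.497747, 1.333333, -6.831081.
λ_k = y_k + 1.666667 gives λ = 7.1644, 3.0000, -5.1644 (check: the sum is 5.0000 = tr M).

Eigenvalues sorted in increasing order: [-5.1644, 3.0000, 7.1644].


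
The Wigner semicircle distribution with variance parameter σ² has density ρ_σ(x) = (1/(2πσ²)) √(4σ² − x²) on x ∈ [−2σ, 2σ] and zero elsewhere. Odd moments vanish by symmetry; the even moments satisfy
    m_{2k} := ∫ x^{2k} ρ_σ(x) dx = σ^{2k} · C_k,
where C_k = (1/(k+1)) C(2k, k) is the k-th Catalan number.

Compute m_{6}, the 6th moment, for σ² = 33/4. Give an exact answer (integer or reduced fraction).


By the scaled semicircle moment identity, m_{2k} = σ^{2k} · C_k with k = 3.
C_3 = (1/(k+1)) · C(2k, k) = (1/4) · C(6, 3) = (1/4) · 20 = 5.
σ^{2k} = (σ²)^k = (33/4)^3 = 35937/64.

Therefore m_{6} = σ^{6} · C_3 = (35937/64) · 5 = 179685/64.


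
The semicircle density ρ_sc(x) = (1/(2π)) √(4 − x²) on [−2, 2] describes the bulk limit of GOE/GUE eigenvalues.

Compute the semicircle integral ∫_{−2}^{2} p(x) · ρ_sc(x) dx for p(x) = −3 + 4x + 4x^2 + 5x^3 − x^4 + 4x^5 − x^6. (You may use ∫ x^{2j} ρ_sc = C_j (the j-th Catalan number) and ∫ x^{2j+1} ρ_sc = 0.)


Write p(x) = Σ a_i x^i, split into monomials and integrate each against ρ_sc separately.
Using ∫ x^{2j} ρ_sc = C_j = (1/(j+1)) C(2j, j) (Catalan numbers) and ∫ x^{2j+1} ρ_sc = 0 (odd monomials vanish by symmetry):
  i = 0 (even): a_0 · C_{0} = -3 · 1 = -3
  i = 1 (odd): ∫ x^1 ρ_sc = 0 (vanishes)
  i = 2 (even): a_2 · C_{1} = 4 · 1 = 4
  i = 3 (odd): ∫ x^3 ρ_sc = 0 (vanishes)
  i = 4 (even): a_4 · C_{2} = -1 · 2 = -2
  i = 5 (odd): ∫ x^5 ρ_sc = 0 (vanishes)
  i = 6 (even): a_6 · C_{3} = -1 · 5 = -5

Summing the contributions: ∫_{−2}^{2} p(x) ρ_sc(x) dx = (-3) + 4 + (-2) + (-5) = -6.


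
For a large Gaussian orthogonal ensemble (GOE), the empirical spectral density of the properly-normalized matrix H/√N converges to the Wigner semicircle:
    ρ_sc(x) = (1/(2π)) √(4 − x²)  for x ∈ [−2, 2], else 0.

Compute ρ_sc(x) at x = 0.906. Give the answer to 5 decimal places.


ρ_sc(x) = (1/(2π)) √(4 − x²). With x = 0.906:
  4 − x² = 4 − (0.906)² = 4 − 0.820836 = 3.179164.
  √(4 − x²) = 1.783021.
  1/(2π) = 0.159155.
  ρ_sc(0.906) = 0.159155 · 1.783021 = 0.283777.

Rounded to 5 decimal places: ρ_sc(0.906) ≈ 0.28378.


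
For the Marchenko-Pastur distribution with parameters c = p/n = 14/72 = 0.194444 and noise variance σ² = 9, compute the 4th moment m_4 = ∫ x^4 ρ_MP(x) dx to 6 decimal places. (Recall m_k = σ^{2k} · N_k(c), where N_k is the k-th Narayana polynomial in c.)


E[X⁴] = σ⁸ (1 + 6c + 6c² + c³) (fourth MP moment). With σ² = 9 (so σ⁸ = 6561) and c = 14/72 = 0.194444: E[X⁴] = 6561 · (1 + 6·0.194444 + 6·(0.194444)² + (0.194444)³) = 6561 · 2.400870.

So E[X^4] = 15752.109375.


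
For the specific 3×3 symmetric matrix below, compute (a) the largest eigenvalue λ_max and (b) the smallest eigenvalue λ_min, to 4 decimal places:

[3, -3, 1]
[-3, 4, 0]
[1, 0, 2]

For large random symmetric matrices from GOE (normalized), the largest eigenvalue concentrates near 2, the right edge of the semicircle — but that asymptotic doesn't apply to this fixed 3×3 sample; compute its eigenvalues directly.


Since M is real symmetric, all three eigenvalues are real; they are the roots of det(λI − M) = λ³ − (tr M) λ² + s λ − det M, where s is the sum of the principal 2×2 minors.
tr M = 3 + 4 + 2 = 9.
s = (3·4 − (-3)²) + (3·2 − 1²) + (4·2 − 0²) = 3 + 5 + 8 = 16.
det M (expand along row 1) = 3·8 − (-3)·(-6) + 1·(-4) = 2.
Characteristic polynomial: λ³ − 9λ² + 16λ − 2 = 0.
Substitute λ = y + (tr M)/3 = y + 3.000000 to remove the quadratic term: y³ + p·y + q = 0 with p = s − (tr M)²/3 = -11.000000 and q = −2(tr M)³/27 + (tr M)·s/3 − det M = -8.000000.
Three real roots ⇒ use the trigonometric (Viète) form: r = 2√(−p/3) = 3.829708, φ = arccos(3q/(p·r)) = arccos(0.569709) = 0.964645 rad.
y_k = r·cos(φ/3 − 2πk/3) for k = 0, 1, 2 gives y = 3.633425, -0.768540, -2.864885.
λ_k = y_k + 3.000000 gives λ = 6.6334, 2.2315, 0.1351 (check: the sum is 9.0000 = tr M).

Hence λ_max = 6.6334 and λ_min = 0.1351.


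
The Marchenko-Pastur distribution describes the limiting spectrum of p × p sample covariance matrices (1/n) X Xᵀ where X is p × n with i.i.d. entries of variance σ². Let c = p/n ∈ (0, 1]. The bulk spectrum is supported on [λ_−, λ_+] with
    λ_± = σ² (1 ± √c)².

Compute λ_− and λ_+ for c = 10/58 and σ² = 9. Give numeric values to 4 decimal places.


c = 10/58 = 0.172414; √c = 0.415227.
λ_− = σ² (1 − √c)² = 9 · (1 − 0.415227)² = 9 · (0.584773)² = 3.077631.
λ_+ = σ² (1 + √c)² = 9 · (1 + 0.415227)² = 9 · (1.415227)² = 18.025817.

Rounded to 4 decimal places: λ_− ≈ 3.0776, λ_+ ≈ 18.0258.


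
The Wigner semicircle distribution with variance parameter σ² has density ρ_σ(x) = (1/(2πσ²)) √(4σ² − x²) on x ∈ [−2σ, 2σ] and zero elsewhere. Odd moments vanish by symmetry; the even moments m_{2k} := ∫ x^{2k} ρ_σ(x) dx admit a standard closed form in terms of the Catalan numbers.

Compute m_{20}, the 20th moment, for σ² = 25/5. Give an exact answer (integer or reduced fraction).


By the scaled semicircle moment identity, m_{2k} = σ^{2k} · C_k with k = 10.
C_10 = (1/(k+1)) · C(2k, k) = (1/11) · C(20, 10) = (1/11) · 184756 = 16796.
σ^{2k} = (σ²)^k = (25/5)^10 = 9765625.

Therefore m_{20} = σ^{20} · C_10 = 9765625 · 16796 = 164023437500.


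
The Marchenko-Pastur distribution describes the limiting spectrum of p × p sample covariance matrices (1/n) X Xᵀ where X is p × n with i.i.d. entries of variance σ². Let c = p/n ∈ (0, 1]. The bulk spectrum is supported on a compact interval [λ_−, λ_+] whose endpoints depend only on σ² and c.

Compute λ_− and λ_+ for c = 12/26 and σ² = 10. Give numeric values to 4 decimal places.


c = 12/26 = 0.461538; √c = 0.679366.
λ_− = σ² (1 − √c)² = 10 · (1 − 0.679366)² = 10 · (0.320634)² = 1.028060.
λ_+ = σ² (1 + √c)² = 10 · (1 + 0.679366)² = 10 · (1.679366)² = 28.202709.

Rounded to 4 decimal places: λ_− ≈ 1.0281, λ_+ ≈ 28.2027.


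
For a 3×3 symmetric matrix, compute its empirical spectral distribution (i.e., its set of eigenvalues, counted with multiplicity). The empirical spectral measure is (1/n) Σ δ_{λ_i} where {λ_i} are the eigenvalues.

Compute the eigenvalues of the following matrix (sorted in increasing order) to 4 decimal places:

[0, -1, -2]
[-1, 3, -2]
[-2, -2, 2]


Since M is real symmetric, all three eigenvalues are real; they are the roots of det(λI − M) = λ³ − (tr M) λ² + s λ − det M, where s is the sum of the principal 2×2 minors.
tr M = 0 + 3 + 2 = 5.
s = (0·3 − (-1)²) + (0·2 − (-2)²) + (3·2 − (-2)²) = -1 + (-4) + 2 = -3.
det M (expand along row 1) = 0·2 − (-1)·(-6) + (-2)·8 = -22.
Characteristic polynomial: λ³ − 5λ² − 3λ + 22 = 0.
Substitute λ = y + (tr M)/3 = y + 1.666667 to remove the quadratic term: y³ + p·y + q = 0 with p = s − (tr M)²/3 = -11.333333 and q = −2(tr M)³/27 + (tr M)·s/3 − det M = 7.740741.
Three real roots ⇒ use the trigonometric (Viète) form: r = 2√(−p/3) = 3.887301, φ = arccos(3q/(p·r)) = arccos(-0.527106) = 2.125988 rad.
y_k = r·cos(φ/3 − 2πk/3) for k = 0, 1, 2 gives y = 2.951367, 0.715299, -3.666667.
λ_k = y_k + 1.666667 gives λ = 4.6180, 2.3820, -2.0000 (check: the sum is 5.0000 = tr M).

Eigenvalues sorted in increasing order: [-2.0000, 2.3820, 4.6180].


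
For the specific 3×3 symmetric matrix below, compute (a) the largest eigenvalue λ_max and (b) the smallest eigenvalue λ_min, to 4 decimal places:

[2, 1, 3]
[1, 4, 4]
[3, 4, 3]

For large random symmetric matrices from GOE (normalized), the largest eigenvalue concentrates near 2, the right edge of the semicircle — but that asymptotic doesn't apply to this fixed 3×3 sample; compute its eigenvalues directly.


Since M is real symmetric, all three eigenvalues are real; they are the roots of det(λI − M) = λ³ − (tr M) λ² + s λ − det M, where s is the sum of the principal 2×2 minors.
tr M = 2 + 4 + 3 = 9.
s = (2·4 − 1²) + (2·3 − 3²) + (4·3 − 4²) = 7 + (-3) + (-4) = 0.
det M (expand along row 1) = 2·(-4) − 1·(-9) + 3·(-8) = -23.
Characteristic polynomial: λ³ − 9λ² + 23 = 0.
Substitute λ = y + (tr M)/3 = y + 3.000000 to remove the quadratic term: y³ + p·y + q = 0 with p = s − (tr M)²/3 = -27.000000 and q = −2(tr M)³/27 + (tr M)·s/3 − det M = -31.000000.
Three real roots ⇒ use the trigonometric (Viète) form: r = 2√(−p/3) = 6.000000, φ = arccos(3q/(p·r)) = arccos(0.574074) = 0.959323 rad.
y_k = r·cos(φ/3 − 2πk/3) for k = 0, 1, 2 gives y = 5.695838, -1.214496, -4.481342.
λ_k = y_k + 3.000000 gives λ = 8.6958, 1.7855, -1.4813 (check: the sum is 9.0000 = tr M).

Hence λ_max = 8.6958 and λ_min = -1.4813.


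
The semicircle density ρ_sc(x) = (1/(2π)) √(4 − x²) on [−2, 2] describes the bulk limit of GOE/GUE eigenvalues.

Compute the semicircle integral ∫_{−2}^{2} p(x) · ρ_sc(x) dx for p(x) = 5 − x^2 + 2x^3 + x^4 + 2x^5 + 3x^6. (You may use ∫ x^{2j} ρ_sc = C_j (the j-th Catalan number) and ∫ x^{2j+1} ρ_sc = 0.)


Write p(x) = Σ a_i x^i, split into monomials and integrate each against ρ_sc separately.
Using ∫ x^{2j} ρ_sc = C_j = (1/(j+1)) C(2j, j) (Catalan numbers) and ∫ x^{2j+1} ρ_sc = 0 (odd monomials vanish by symmetry):
  i = 0 (even): a_0 · C_{0} = 5 · 1 = 5
  i = 2 (even): a_2 · C_{1} = -1 · 1 = -1
  i = 3 (odd): ∫ x^3 ρ_sc = 0 (vanishes)
  i = 4 (even): a_4 · C_{2} = 1 · 2 = 2
  i = 5 (odd): ∫ x^5 ρ_sc = 0 (vanishes)
  i = 6 (even): a_6 · C_{3} = 3 · 5 = 15

Summing the contributions: ∫_{−2}^{2} p(x) ρ_sc(x) dx = 5 + (-1) + 2 + 15 = 21.


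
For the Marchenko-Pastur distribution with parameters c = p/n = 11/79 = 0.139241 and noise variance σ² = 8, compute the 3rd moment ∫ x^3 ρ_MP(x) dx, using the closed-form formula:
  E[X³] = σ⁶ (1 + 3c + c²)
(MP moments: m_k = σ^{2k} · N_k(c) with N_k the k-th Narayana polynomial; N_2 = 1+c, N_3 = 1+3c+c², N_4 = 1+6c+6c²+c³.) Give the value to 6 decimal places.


E[X³] = σ⁶ (1 + 3c + c²) (third MP moment). With σ² = 8 (so σ⁶ = 512) and c = 11/79 = 0.139241: E[X³] = 512 · (1 + 3·0.139241 + (0.139241)²) = 512 · 1.437109.

So E[X^3] = 735.800032.


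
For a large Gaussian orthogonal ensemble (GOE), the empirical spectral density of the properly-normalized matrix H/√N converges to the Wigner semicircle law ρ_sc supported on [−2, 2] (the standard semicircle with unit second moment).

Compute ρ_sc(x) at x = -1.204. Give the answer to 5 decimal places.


ρ_sc(x) = (1/(2π)) √(4 − x²). With x = -1.204:
  4 − x² = 4 − (-1.204)² = 4 − 1.449616 = 2.550384.
  √(4 − x²) = 1.596992.
  1/(2π) = 0.159155.
  ρ_sc(-1.204) = 0.159155 · 1.596992 = 0.254169.

Rounded to 5 decimal places: ρ_sc(-1.204) ≈ 0.25417.


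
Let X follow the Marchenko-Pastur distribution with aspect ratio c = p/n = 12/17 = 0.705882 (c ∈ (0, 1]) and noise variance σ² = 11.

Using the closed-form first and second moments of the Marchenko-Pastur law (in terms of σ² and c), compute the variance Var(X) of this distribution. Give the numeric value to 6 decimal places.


Recall the MP moments m_1 = E[X] = σ² and m_2 = E[X²] = σ⁴ (1 + c).
m_1 = E[X] = σ² = 11, so m_1² = 121.
m_2 = E[X²] = σ⁴ (1 + c) = 121 · (1 + 0.705882) = 121 · 1.705882 = 206.411765.
(Note m_2 − m_1² simplifies to c · σ⁴ = 0.705882 · 121.)

Var(X) = m_2 − m_1² = 206.411765 − 121 = 85.411765.


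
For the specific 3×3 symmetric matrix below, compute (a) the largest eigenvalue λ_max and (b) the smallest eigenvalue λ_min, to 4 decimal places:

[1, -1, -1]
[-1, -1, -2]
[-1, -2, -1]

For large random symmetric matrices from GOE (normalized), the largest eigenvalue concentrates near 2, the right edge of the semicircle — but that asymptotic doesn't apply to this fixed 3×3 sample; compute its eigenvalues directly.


Since M is real symmetric, all three eigenvalues are real; they are the roots of det(λI − M) = λ³ − (tr M) λ² + s λ − det M, where s is the sum of the principal 2×2 minors.
tr M = 1 + (-1) + (-1) = -1.
s = (1·(-1) − (-1)²) + (1·(-1) − (-1)²) + ((-1)·(-1) − (-2)²) = -2 + (-2) + (-3) = -7.
det M (expand along row 1) = 1·(-3) − (-1)·(-1) + (-1)·1 = -5.
Characteristic polynomial: λ³ + λ² − 7λ + 5 = 0.
Substitute λ = y + (tr M)/3 = y − 0.333333 to remove the quadratic term: y³ + p·y + q = 0 with p = s − (tr M)²/3 = -7.333333 and q = −2(tr M)³/27 + (tr M)·s/3 − det M = 7.407407.
Three real roots ⇒ use the trigonometric (Viète) form: r = 2√(−p/3) = 3.126944, φ = arccos(3q/(p·r)) = arccos(-0.969094) = 2.892328 rad.
y_k = r·cos(φ/3 − 2πk/3) for k = 0, 1, 2 gives y = 1.782823, 1.333333, -3.116156.
λ_k = y_k − 0.333333 gives λ = 1.4495, 1.0000, -3.4495 (check: the sum is -1.0000 = tr M).

Hence λ_max = 1.4495 and λ_min = -3.4495.


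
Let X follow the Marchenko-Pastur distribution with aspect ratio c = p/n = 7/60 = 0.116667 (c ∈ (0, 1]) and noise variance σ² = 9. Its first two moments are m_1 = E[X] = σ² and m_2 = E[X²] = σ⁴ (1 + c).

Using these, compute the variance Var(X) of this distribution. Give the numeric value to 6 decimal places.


m_1 = E[X] = σ² = 9, so m_1² = 81.
m_2 = E[X²] = σ⁴ (1 + c) = 81 · (1 + 0.116667) = 81 · 1.116667 = 90.450000.
(Note m_2 − m_1² simplifies to c · σ⁴ = 0.116667 · 81.)

Var(X) = m_2 − m_1² = 90.450000 − 81 = 9.450000.


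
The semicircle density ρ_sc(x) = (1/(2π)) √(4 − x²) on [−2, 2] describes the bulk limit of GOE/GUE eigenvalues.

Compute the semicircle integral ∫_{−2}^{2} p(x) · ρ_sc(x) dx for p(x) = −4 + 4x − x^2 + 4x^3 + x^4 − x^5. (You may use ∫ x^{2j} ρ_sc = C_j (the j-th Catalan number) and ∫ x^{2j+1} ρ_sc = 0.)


Write p(x) = Σ a_i x^i, split into monomials and integrate each against ρ_sc separately.
Using ∫ x^{2j} ρ_sc = C_j = (1/(j+1)) C(2j, j) (Catalan numbers) and ∫ x^{2j+1} ρ_sc = 0 (odd monomials vanish by symmetry):
  i = 0 (even): a_0 · C_{0} = -4 · 1 = -4
  i = 1 (odd): ∫ x^1 ρ_sc = 0 (vanishes)
  i = 2 (even): a_2 · C_{1} = -1 · 1 = -1
  i = 3 (odd): ∫ x^3 ρ_sc = 0 (vanishes)
  i = 4 (even): a_4 · C_{2} = 1 · 2 = 2
  i = 5 (odd): ∫ x^5 ρ_sc = 0 (vanishes)

Summing the contributions: ∫_{−2}^{2} p(x) ρ_sc(x) dx = (-4) + (-1) + 2 = -3.


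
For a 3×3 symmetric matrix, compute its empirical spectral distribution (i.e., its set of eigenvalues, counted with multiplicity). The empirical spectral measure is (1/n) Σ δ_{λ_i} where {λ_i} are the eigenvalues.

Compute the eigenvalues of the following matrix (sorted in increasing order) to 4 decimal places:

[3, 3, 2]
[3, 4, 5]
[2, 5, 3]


Since M is real symmetric, all three eigenvalues are real; they are the roots of det(λI − M) = λ³ − (tr M) λ² + s λ − det M, where s is the sum of the principal 2×2 minors.
tr M = 3 + 4 + 3 = 10.
s = (3·4 − 3²) + (3·3 − 2²) + (4·3 − 5²) = 3 + 5 + (-13) = -5.
det M (expand along row 1) = 3·(-13) − 3·(-1) + 2·7 = -22.
Characteristic polynomial: λ³ − 10λ² − 5λ + 22 = 0.
Substitute λ = y + (tr M)/3 = y + 3.333333 to remove the quadratic term: y³ + p·y + q = 0 with p = s − (tr M)²/3 = -38.333333 and q = −2(tr M)³/27 + (tr M)·s/3 − det M = -68.740741.
Three real roots ⇒ use the trigonometric (Viète) form: r = 2√(−p/3) = 7.149204, φ = arccos(3q/(p·r)) = arccos(0.752491) = 0.718960 rad.
y_k = r·cos(φ/3 − 2πk/3) for k = 0, 1, 2 gives y = 6.944881, -2.002815, -4.942067.
λ_k = y_k + 3.333333 gives λ = 10.2782, 1.3305, -1.6087 (check: the sum is 10.0000 = tr M).

Eigenvalues sorted in increasing order: [-1.6087, 1.3305, 10.2782].


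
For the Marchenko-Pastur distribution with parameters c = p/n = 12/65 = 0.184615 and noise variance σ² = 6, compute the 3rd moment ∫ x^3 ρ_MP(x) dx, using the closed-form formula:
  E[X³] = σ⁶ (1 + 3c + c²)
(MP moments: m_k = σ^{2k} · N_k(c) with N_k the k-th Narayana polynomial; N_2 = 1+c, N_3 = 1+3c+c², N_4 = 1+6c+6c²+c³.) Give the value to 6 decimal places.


E[X³] = σ⁶ (1 + 3c + c²) (third MP moment). With σ² = 6 (so σ⁶ = 216) and c = 12/65 = 0.184615: E[X³] = 216 · (1 + 3·0.184615 + (0.184615)²) = 216 · 1.587929.

So E[X^3] = 342.992663.
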